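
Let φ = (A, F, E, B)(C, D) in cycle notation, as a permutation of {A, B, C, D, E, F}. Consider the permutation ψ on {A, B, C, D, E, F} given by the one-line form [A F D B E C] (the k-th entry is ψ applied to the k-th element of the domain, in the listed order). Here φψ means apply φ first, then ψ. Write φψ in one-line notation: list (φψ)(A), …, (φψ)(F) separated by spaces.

C A B D F E

(φψ)(x) = ψ(φ(x)). Computing each image: ψ(φ(A)) = ψ(F) = C, ψ(φ(B)) = ψ(A) = A, ψ(φ(C)) = ψ(D) = B, ψ(φ(D)) = ψ(C) = D, ψ(φ(E)) = ψ(B) = F, ψ(φ(F)) = ψ(E) = E.
Hence φψ = [C A B D F E].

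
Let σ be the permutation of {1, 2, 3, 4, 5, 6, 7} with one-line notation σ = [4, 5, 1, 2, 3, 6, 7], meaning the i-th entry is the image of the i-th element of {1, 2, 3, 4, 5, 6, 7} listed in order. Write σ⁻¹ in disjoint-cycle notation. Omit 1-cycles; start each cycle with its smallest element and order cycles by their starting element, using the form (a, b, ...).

The cycle decomposition of σ is (1, 4, 2, 5, 3).
Reversing each cycle (and rotating so the smallest element leads) gives σ⁻¹ = (1, 3, 5, 2, 4).

(1, 3, 5, 2, 4)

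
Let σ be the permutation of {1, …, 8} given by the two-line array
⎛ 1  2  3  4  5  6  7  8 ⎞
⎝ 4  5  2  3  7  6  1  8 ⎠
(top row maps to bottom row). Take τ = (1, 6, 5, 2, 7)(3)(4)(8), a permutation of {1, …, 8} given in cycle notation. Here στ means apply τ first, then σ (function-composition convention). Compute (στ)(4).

3

First apply τ: τ(4) = 4, then σ(4) = 3. Thus (στ)(4) = 3.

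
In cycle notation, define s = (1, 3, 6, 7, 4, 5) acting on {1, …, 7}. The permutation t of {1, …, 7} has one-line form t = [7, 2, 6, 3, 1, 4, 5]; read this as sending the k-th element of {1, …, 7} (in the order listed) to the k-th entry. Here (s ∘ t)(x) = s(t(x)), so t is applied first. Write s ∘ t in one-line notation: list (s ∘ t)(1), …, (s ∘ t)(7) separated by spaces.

4 2 7 6 3 5 1

(s ∘ t)(x) = s(t(x)). Computing each image: s(t(1)) = s(7) = 4, s(t(2)) = s(2) = 2, s(t(3)) = s(6) = 7, s(t(4)) = s(3) = 6, s(t(5)) = s(1) = 3, s(t(6)) = s(4) = 5, s(t(7)) = s(5) = 1.
Hence s ∘ t = [4 2 7 6 3 5 1].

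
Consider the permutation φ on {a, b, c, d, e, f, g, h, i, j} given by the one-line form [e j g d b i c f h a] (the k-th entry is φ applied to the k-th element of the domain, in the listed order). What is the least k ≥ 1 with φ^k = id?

12

The disjoint-cycle form of φ has cycle lengths 4, 3, 2, 1.
The order of φ is the least common multiple of its cycle lengths: lcm(4, 3, 2) = 12.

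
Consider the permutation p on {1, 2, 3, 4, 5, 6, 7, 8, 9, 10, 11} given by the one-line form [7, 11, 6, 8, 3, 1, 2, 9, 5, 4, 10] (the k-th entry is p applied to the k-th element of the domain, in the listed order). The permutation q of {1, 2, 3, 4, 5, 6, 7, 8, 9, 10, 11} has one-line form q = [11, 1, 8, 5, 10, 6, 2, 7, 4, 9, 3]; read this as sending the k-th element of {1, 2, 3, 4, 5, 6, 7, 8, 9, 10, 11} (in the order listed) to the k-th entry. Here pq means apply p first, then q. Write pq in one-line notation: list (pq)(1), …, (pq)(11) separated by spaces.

2 3 6 7 8 11 1 4 10 5 9

For each element, apply p then q: 1 → 7 → 2; 2 → 11 → 3; 3 → 6 → 6; 4 → 8 → 7; 5 → 3 → 8; 6 → 1 → 11; 7 → 2 → 1; 8 → 9 → 4; 9 → 5 → 10; 10 → 4 → 5; 11 → 10 → 9.
Collecting the images, pq = [2 3 6 7 8 11 1 4 10 5 9].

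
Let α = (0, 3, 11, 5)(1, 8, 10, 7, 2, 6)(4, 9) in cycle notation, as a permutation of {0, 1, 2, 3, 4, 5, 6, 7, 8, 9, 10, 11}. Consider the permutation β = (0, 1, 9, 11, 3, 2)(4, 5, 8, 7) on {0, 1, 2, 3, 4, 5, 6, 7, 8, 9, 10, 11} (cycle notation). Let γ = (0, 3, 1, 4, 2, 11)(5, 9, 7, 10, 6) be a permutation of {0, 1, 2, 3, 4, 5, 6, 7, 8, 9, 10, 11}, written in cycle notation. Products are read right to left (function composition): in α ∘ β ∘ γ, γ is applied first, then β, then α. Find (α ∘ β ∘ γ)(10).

1

(α ∘ β ∘ γ)(10) = α(β(γ(10))). γ(10) = 6, then β(6) = 6, then α(6) = 1, so the result is 1.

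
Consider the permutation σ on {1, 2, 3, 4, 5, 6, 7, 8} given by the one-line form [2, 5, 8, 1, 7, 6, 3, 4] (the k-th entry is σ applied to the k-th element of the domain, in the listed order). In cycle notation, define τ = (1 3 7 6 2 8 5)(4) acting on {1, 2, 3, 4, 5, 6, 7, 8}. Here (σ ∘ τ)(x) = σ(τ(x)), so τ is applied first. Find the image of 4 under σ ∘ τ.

1

τ(4) = 4, then σ(4) = 1; composing gives (σ ∘ τ)(4) = 1.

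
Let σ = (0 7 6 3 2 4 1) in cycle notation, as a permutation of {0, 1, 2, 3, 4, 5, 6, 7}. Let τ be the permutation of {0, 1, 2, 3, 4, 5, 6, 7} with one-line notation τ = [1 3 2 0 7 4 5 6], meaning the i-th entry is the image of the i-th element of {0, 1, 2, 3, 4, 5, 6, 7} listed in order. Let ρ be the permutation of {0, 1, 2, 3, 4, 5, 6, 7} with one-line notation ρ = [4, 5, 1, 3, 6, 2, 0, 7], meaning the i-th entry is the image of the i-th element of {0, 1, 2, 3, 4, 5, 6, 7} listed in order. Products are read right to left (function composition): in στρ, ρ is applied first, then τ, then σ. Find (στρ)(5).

4

Chase 5: ρ(5) = 2; τ(2) = 2; σ(2) = 4. Hence (στρ)(5) = 4.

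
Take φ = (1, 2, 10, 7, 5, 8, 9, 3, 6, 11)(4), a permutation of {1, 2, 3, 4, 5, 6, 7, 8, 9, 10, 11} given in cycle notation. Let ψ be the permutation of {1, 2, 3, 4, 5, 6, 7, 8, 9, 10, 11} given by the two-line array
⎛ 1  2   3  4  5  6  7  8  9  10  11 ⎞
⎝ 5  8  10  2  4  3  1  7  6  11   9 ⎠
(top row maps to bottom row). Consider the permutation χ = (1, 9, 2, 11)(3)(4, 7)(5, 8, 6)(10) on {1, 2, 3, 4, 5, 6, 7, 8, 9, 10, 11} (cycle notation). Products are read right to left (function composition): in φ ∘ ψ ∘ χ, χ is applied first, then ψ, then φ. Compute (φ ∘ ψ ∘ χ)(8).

Chase 8: χ(8) = 6; ψ(6) = 3; φ(3) = 6. Hence (φ ∘ ψ ∘ χ)(8) = 6.

6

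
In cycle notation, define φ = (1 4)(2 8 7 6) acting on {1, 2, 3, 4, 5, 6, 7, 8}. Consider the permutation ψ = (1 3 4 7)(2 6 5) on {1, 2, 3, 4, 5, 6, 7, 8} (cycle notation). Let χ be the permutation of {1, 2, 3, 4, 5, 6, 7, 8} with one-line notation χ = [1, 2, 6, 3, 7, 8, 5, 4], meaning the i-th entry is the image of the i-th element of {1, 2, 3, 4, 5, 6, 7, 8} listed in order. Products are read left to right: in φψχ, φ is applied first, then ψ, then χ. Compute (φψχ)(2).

4

Apply the permutations in order: φ(2) = 8, then ψ(8) = 8, then χ(8) = 4. So (φψχ)(2) = 4.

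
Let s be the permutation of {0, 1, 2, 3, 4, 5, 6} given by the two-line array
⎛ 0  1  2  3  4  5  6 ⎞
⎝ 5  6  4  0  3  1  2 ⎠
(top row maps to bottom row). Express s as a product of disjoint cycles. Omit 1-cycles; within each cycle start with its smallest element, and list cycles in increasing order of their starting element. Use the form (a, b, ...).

(0, 5, 1, 6, 2, 4, 3)

From 0: 0 → 5 → 1 → 6 → 2 → 4 → 3 → 0, closing the cycle (0, 5, 1, 6, 2, 4, 3).
Continuing from each remaining unvisited element yields (0, 5, 1, 6, 2, 4, 3).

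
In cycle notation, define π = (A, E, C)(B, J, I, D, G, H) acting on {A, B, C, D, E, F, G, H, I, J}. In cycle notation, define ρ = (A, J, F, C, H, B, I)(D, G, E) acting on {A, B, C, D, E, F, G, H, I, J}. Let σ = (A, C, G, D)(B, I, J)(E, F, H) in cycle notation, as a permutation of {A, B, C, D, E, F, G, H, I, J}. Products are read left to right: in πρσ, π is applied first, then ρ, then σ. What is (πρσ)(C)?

(πρσ)(C) = σ(ρ(π(C))). π(C) = A, then ρ(A) = J, then σ(J) = B, so the result is B.

B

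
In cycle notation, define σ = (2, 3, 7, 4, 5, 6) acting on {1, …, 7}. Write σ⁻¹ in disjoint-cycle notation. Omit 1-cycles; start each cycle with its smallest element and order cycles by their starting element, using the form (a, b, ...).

(2, 6, 5, 4, 7, 3)

If σ sends a → b within a cycle, σ⁻¹ sends b → a; equivalently, reverse each cycle.
Reversing each cycle of σ and rotating so the smallest element leads gives (2, 6, 5, 4, 7, 3).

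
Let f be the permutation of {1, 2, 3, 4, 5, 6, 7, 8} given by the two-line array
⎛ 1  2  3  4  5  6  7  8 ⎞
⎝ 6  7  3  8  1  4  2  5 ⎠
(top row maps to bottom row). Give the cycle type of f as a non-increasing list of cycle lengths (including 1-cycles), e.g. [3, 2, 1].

The disjoint cycles are (1 6 4 8 5)(2 7)(3), with lengths 5, 2, 1 in non-increasing order.

[5, 2, 1]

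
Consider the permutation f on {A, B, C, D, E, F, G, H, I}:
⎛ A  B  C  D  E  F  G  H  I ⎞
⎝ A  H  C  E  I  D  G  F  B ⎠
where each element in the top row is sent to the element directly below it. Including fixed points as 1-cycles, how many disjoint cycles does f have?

The cycle decomposition is (A)(B H F D E I)(C)(G), which has 4 cycles (counting 1-cycles).

4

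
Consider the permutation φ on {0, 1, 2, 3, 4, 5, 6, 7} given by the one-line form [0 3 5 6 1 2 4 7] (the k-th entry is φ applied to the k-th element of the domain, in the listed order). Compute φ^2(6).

1

Tracing 6 → 4 → … returns to 6 after 4 steps, so 6 lies in a 4-cycle (1 3 6 4).
Advancing 2 steps from 6: 6 → 4 → 1.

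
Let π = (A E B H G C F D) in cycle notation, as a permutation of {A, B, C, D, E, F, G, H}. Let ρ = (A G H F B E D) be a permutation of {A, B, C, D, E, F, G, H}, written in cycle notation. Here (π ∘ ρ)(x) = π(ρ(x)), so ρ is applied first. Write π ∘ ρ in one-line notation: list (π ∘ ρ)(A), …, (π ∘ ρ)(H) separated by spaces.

(π ∘ ρ)(x) = π(ρ(x)). Computing each image: π(ρ(A)) = π(G) = C, π(ρ(B)) = π(E) = B, π(ρ(C)) = π(C) = F, π(ρ(D)) = π(A) = E, π(ρ(E)) = π(D) = A, π(ρ(F)) = π(B) = H, π(ρ(G)) = π(H) = G, π(ρ(H)) = π(F) = D.
Hence π ∘ ρ = [C B F E A H G D].

C B F E A H G D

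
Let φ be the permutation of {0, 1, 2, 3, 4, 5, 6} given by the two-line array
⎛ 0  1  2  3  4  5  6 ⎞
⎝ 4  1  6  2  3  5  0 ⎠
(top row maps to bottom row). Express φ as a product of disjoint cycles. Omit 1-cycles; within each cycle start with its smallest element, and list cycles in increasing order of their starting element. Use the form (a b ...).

Start at 0 and follow images: 0 → 4 → 3 → 2 → 6 → 0, giving the cycle (0 4 3 2 6).
Repeating from the next unused element and collecting all non-trivial cycles gives (0 4 3 2 6).

(0 4 3 2 6)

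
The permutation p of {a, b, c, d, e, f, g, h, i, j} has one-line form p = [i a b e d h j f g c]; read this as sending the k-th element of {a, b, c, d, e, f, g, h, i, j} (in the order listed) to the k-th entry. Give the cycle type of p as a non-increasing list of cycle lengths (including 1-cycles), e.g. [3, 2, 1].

[6, 2, 2]

The disjoint cycles are (a i g j c b)(d e)(f h), with lengths 6, 2, 2 in non-increasing order.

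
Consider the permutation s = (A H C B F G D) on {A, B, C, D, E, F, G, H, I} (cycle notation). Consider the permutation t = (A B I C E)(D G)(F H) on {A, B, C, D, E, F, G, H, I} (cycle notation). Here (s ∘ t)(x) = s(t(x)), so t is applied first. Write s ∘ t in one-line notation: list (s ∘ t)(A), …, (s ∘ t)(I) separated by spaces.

Chase each element through t then s: A → B → F; B → I → I; C → E → E; D → G → D; E → A → H; F → H → C; G → D → A; H → F → G; I → C → B.
Collecting the images, s ∘ t = [F I E D H C A G B].

F I E D H C A G B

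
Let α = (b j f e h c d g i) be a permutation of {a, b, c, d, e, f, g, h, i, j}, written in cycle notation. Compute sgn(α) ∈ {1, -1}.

1

The cycle lengths are 9, 1.
A cycle is odd iff its length is even; α has 0 even-length cycles, so sgn(α) = (−1)^0 and α is even.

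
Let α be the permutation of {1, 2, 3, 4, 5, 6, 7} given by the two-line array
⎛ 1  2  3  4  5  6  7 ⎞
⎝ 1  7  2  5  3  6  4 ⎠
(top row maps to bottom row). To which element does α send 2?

The entry below 2 in the array is 7, so α(2) = 7.

7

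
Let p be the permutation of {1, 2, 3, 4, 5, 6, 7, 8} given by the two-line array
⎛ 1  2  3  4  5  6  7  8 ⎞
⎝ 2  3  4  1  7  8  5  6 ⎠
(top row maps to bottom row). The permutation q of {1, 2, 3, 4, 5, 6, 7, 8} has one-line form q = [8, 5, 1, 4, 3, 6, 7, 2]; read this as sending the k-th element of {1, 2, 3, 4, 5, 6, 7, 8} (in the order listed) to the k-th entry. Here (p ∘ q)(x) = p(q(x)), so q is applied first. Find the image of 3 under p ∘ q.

2

q(3) = 1, then p(1) = 2; composing gives (p ∘ q)(3) = 2.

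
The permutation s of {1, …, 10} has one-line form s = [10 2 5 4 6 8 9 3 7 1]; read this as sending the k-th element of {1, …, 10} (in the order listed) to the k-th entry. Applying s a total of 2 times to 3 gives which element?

6

Tracing 3 → 5 → … returns to 3 after 4 steps, so 3 lies in a 4-cycle (3 5 6 8).
Stepping 2 places around the cycle: 3 → 5 → 6.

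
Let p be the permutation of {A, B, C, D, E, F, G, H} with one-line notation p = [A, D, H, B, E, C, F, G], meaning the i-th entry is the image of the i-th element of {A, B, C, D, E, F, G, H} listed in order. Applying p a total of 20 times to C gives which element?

Tracing C → H → … returns to C after 4 steps, so C lies in a 4-cycle (C, H, G, F).
Powers repeat with period 4 on this cycle, and 20 mod 4 = 0, so p^20(C) = p^0(C).
So p^20(C) = C.

C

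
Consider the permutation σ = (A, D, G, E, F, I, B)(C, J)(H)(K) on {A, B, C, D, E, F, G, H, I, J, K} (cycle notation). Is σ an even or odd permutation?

odd

The cycle lengths are 7, 2, 1, 1.
A cycle of length ℓ contributes ℓ−1 transpositions, so σ is a product of 6 + 1 = 7 transpositions — odd.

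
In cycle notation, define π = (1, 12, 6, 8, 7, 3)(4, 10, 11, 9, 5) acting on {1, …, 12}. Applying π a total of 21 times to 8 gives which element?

1

8 lies in the 6-cycle (1, 12, 6, 8, 7, 3).
Since the cycle has length 6, π^21 acts on it the same as π^3 (21 mod 6 = 3).
Advancing 3 steps from 8: 8 → 7 → 3 → 1.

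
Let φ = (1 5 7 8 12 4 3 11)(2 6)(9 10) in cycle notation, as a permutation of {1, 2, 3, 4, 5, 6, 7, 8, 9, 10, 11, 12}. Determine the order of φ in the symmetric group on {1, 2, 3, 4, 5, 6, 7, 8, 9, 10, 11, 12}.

8

The cycle type of φ is (8, 2, 2).
The order is lcm(8, 2, 2) = 8.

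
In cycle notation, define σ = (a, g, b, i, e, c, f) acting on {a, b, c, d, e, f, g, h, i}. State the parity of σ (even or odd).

The cycle lengths are 7, 1, 1.
A cycle of length ℓ contributes ℓ−1 transpositions, so σ is a product of 6 transpositions — even.

even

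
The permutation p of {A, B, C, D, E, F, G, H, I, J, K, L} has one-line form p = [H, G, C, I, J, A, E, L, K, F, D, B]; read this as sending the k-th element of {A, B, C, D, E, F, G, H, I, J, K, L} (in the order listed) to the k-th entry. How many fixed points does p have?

1

The fixed points (elements with p(x) = x) are {C}, so there is 1.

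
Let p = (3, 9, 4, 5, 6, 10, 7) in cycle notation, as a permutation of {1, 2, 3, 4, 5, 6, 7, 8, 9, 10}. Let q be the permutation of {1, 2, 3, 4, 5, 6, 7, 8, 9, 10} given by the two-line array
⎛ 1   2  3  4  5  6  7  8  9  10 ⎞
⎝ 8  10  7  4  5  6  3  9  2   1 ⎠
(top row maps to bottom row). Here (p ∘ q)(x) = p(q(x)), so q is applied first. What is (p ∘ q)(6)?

10

First apply q: q(6) = 6, then p(6) = 10. Thus (p ∘ q)(6) = 10.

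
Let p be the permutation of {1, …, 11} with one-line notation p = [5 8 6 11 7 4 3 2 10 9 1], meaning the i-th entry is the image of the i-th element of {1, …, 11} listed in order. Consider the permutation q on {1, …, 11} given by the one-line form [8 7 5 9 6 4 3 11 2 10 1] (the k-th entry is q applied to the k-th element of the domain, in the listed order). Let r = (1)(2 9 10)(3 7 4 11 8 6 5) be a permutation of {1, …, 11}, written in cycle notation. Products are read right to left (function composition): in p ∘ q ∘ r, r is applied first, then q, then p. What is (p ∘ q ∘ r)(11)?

1

(p ∘ q ∘ r)(11) = p(q(r(11))). r(11) = 8, then q(8) = 11, then p(11) = 1, so the result is 1.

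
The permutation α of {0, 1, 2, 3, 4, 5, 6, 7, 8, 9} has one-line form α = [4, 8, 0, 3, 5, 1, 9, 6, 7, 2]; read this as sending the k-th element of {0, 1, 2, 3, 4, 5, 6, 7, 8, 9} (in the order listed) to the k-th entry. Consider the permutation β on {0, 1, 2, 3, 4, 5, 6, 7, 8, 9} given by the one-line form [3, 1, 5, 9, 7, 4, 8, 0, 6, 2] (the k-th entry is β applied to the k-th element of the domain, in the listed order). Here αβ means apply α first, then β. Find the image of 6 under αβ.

2

(αβ)(6) = β(α(6)). α(6) = 9, then β(9) = 2. So (αβ)(6) = 2.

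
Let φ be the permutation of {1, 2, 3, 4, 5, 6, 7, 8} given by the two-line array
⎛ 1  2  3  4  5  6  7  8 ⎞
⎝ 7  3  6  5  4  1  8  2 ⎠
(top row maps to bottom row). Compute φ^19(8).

2

Tracing 8 → 2 → … returns to 8 after 6 steps, so 8 lies in a 6-cycle (1, 7, 8, 2, 3, 6).
Since the cycle has length 6, φ^19 acts on it the same as φ^1 (19 mod 6 = 1).
Advancing 1 step from 8: 8 → 2.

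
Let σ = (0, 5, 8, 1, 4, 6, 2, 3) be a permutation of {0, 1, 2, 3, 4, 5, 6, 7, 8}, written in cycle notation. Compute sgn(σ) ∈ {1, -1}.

The cycle lengths are 8, 1.
A cycle is odd iff its length is even; σ has 1 even-length cycle, so sgn(σ) = (−1)^1 and σ is odd.

-1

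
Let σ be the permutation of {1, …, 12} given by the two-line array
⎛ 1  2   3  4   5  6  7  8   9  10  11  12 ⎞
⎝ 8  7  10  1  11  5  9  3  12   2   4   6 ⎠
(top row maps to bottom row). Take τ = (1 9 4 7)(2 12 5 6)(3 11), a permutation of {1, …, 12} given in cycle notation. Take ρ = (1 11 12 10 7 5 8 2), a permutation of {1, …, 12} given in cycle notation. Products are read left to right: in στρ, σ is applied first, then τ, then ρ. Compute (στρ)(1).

(στρ)(1) = ρ(τ(σ(1))). σ(1) = 8, then τ(8) = 8, then ρ(8) = 2, so the result is 2.

2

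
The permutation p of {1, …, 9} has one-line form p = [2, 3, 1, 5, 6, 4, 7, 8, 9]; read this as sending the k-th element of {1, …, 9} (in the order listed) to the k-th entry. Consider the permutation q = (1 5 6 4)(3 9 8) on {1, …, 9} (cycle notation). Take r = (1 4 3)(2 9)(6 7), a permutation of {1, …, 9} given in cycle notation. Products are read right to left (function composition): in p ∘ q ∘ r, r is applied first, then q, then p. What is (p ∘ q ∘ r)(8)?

1

Chase 8: r(8) = 8; q(8) = 3; p(3) = 1. Hence (p ∘ q ∘ r)(8) = 1.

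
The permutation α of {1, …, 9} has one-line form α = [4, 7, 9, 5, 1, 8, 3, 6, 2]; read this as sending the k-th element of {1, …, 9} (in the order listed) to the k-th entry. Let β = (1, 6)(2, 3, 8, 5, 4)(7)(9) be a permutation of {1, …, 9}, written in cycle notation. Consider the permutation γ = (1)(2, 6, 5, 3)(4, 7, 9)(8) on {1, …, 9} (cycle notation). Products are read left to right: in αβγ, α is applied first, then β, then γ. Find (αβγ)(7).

Chase 7: α(7) = 3; β(3) = 8; γ(8) = 8. Hence (αβγ)(7) = 8.

8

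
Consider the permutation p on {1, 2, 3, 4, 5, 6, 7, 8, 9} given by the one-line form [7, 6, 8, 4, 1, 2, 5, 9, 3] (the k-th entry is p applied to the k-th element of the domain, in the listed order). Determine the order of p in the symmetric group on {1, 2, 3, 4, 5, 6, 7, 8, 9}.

6

Decomposing into disjoint cycles gives cycle lengths 3, 3, 2, 1.
The order of p is the least common multiple of its cycle lengths: lcm(3, 3, 2) = 6.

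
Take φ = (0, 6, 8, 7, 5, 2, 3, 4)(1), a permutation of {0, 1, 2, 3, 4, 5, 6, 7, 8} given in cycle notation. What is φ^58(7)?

7 lies in the 8-cycle (0, 6, 8, 7, 5, 2, 3, 4).
Since the cycle has length 8, φ^58 acts on it the same as φ^2 (58 mod 8 = 2).
Advancing 2 steps from 7: 7 → 5 → 2.

2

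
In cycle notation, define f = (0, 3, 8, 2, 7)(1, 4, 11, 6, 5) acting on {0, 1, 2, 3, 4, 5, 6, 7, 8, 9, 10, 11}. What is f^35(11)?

11 lies in the 5-cycle (1, 4, 11, 6, 5).
Since the cycle has length 5, f^35 acts on it the same as f^0 (35 mod 5 = 0).
So f^35(11) = 11.

11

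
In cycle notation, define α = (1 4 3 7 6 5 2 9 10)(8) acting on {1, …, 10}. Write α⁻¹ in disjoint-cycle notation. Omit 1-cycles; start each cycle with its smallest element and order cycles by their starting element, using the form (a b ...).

The inverse reverses each cycle.
After reversing and putting each cycle's least element first, α⁻¹ = (1 10 9 2 5 6 7 3 4).

(1 10 9 2 5 6 7 3 4)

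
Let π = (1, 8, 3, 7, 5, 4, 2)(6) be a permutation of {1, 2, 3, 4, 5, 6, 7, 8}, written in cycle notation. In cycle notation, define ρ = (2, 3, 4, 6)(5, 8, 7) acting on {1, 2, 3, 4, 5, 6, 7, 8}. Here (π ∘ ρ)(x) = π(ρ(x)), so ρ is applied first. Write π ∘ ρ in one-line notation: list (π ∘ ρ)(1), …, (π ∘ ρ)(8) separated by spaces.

8 7 2 6 3 1 4 5

(π ∘ ρ)(x) = π(ρ(x)). Computing each image: π(ρ(1)) = π(1) = 8, π(ρ(2)) = π(3) = 7, π(ρ(3)) = π(4) = 2, π(ρ(4)) = π(6) = 6, π(ρ(5)) = π(8) = 3, π(ρ(6)) = π(2) = 1, π(ρ(7)) = π(5) = 4, π(ρ(8)) = π(7) = 5.
Hence π ∘ ρ = [8 7 2 6 3 1 4 5].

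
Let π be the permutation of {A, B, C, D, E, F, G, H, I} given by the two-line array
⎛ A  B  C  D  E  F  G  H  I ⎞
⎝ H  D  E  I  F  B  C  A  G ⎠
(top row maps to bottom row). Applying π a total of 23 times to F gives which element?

Tracing F → B → … returns to F after 7 steps, so F lies in a 7-cycle (B D I G C E F).
Since the cycle has length 7, π^23 acts on it the same as π^2 (23 mod 7 = 2).
Advancing 2 steps from F: F → B → D.

D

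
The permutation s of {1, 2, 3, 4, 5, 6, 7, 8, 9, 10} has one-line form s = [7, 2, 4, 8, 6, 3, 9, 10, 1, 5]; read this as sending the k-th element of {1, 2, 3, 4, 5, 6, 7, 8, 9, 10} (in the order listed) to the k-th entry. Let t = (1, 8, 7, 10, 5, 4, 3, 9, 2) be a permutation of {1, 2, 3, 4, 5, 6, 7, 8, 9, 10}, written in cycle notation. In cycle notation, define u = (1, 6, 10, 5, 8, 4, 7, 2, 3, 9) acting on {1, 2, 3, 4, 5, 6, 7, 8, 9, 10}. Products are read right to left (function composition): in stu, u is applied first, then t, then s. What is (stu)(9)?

Apply the permutations in order: u(9) = 1, then t(1) = 8, then s(8) = 10. So (stu)(9) = 10.

10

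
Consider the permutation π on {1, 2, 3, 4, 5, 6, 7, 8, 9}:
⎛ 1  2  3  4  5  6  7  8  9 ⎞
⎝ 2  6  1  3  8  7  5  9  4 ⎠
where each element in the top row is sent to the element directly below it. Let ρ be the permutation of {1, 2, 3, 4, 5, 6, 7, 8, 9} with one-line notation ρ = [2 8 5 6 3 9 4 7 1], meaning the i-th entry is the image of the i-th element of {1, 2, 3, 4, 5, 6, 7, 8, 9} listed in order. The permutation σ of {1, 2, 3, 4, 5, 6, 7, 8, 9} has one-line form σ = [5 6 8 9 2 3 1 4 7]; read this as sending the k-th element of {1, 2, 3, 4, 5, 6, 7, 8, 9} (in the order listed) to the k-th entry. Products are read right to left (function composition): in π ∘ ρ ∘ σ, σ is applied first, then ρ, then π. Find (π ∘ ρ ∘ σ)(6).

Apply the permutations in order: σ(6) = 3, then ρ(3) = 5, then π(5) = 8. So (π ∘ ρ ∘ σ)(6) = 8.

8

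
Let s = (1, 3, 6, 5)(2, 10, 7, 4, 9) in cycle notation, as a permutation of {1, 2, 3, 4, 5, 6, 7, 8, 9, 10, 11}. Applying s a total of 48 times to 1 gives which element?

1 lies in the 4-cycle (1, 3, 6, 5).
Powers repeat with period 4 on this cycle, and 48 mod 4 = 0, so s^48(1) = s^0(1).
So s^48(1) = 1.

1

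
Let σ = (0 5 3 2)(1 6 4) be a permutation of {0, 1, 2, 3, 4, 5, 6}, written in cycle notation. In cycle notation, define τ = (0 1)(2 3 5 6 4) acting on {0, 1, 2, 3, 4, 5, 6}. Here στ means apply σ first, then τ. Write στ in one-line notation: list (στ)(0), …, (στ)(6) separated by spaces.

6 4 1 3 0 5 2

(στ)(x) = τ(σ(x)). Computing each image: τ(σ(0)) = τ(5) = 6, τ(σ(1)) = τ(6) = 4, τ(σ(2)) = τ(0) = 1, τ(σ(3)) = τ(2) = 3, τ(σ(4)) = τ(1) = 0, τ(σ(5)) = τ(3) = 5, τ(σ(6)) = τ(4) = 2.
Hence στ = [6 4 1 3 0 5 2].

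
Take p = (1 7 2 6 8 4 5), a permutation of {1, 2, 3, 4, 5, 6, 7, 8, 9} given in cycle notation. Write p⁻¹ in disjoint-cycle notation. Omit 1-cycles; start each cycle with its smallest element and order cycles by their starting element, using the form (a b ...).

If p sends a → b within a cycle, p⁻¹ sends b → a; equivalently, reverse each cycle.
After reversing and putting each cycle's least element first, p⁻¹ = (1 5 4 8 6 2 7).

(1 5 4 8 6 2 7)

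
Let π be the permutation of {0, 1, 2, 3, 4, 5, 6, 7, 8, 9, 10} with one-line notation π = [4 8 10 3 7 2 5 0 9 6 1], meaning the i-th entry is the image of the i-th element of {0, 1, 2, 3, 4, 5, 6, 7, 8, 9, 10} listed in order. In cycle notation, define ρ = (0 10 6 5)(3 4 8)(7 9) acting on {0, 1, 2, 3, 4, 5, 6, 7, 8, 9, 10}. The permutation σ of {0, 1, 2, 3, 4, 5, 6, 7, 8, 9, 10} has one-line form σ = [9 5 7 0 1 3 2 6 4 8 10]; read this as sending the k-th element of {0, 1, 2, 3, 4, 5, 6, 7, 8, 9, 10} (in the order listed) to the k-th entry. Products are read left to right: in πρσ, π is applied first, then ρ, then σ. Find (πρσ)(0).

(πρσ)(0) = σ(ρ(π(0))). π(0) = 4, then ρ(4) = 8, then σ(8) = 4, so the result is 4.

4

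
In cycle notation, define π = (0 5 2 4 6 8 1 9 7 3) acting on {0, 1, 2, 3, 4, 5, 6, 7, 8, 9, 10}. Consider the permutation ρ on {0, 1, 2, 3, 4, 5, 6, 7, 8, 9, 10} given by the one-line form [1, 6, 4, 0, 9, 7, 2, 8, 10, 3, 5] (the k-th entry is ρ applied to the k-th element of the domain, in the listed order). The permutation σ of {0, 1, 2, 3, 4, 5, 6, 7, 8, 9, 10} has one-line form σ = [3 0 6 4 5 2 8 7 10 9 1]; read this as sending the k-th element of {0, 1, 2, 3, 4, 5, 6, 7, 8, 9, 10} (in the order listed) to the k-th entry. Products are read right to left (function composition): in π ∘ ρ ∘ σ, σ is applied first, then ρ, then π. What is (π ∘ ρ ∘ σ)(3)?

7

Chase 3: σ(3) = 4; ρ(4) = 9; π(9) = 7. Hence (π ∘ ρ ∘ σ)(3) = 7.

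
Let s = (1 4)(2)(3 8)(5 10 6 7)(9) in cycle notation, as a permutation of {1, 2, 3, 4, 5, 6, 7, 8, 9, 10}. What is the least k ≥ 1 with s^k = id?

The disjoint cycles have lengths 4, 2, 2, 1, 1.
Since disjoint cycles commute, ord(s) = lcm(4, 2, 2) = 4.

4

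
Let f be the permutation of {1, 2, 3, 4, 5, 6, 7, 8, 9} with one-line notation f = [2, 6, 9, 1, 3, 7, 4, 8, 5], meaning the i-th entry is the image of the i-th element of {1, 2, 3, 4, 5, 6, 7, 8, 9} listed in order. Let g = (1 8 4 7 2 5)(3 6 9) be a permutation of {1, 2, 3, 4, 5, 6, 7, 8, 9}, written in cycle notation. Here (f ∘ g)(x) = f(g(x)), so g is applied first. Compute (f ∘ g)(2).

(f ∘ g)(2) = f(g(2)). g(2) = 5, then f(5) = 3. So (f ∘ g)(2) = 3.

3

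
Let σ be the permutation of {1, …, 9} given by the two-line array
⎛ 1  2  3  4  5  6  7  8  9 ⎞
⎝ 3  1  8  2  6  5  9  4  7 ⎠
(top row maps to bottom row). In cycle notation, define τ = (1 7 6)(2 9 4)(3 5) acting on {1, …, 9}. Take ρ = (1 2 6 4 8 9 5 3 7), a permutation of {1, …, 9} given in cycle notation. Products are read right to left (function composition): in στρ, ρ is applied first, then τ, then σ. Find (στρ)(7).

(στρ)(7) = σ(τ(ρ(7))). ρ(7) = 1, then τ(1) = 7, then σ(7) = 9, so the result is 9.

9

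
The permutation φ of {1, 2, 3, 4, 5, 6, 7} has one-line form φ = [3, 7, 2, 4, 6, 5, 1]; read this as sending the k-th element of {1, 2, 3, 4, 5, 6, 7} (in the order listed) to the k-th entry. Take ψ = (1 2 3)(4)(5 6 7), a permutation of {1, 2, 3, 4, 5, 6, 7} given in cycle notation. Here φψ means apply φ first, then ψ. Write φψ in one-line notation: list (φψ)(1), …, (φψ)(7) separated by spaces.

1 5 3 4 7 6 2

(φψ)(x) = ψ(φ(x)). Computing each image: ψ(φ(1)) = ψ(3) = 1, ψ(φ(2)) = ψ(7) = 5, ψ(φ(3)) = ψ(2) = 3, ψ(φ(4)) = ψ(4) = 4, ψ(φ(5)) = ψ(6) = 7, ψ(φ(6)) = ψ(5) = 6, ψ(φ(7)) = ψ(1) = 2.
Hence φψ = [1 5 3 4 7 6 2].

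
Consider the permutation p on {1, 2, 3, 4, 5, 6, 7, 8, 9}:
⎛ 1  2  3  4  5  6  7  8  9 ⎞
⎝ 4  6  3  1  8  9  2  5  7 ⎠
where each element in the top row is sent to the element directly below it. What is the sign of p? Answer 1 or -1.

In disjoint-cycle form the cycle lengths are 4, 2, 2, 1.
A cycle of length ℓ contributes ℓ−1 transpositions, so p is a product of 3 + 1 + 1 = 5 transpositions — odd.

-1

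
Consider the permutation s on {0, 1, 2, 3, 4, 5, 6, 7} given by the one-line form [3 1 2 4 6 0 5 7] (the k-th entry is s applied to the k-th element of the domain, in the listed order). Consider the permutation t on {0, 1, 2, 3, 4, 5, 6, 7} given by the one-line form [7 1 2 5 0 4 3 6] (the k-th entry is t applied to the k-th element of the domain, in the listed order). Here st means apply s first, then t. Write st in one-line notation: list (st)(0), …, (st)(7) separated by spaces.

For each element, apply s then t: 0 → 3 → 5; 1 → 1 → 1; 2 → 2 → 2; 3 → 4 → 0; 4 → 6 → 3; 5 → 0 → 7; 6 → 5 → 4; 7 → 7 → 6.
Collecting the images, st = [5 1 2 0 3 7 4 6].

5 1 2 0 3 7 4 6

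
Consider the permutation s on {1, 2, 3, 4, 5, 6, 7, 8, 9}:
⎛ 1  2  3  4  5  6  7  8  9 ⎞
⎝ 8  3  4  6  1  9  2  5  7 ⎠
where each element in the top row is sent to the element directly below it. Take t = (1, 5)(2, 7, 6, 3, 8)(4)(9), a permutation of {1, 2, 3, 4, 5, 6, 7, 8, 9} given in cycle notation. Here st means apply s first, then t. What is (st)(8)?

1

s(8) = 5, then t(5) = 1; composing gives (st)(8) = 1.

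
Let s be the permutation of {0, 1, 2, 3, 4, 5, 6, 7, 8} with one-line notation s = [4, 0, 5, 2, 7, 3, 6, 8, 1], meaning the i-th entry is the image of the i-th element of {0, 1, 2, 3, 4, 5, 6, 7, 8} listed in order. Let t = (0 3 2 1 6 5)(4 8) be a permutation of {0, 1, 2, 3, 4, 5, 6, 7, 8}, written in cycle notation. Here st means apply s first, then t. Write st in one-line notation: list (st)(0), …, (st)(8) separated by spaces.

8 3 0 1 7 2 5 4 6

(st)(x) = t(s(x)). Computing each image: t(s(0)) = t(4) = 8, t(s(1)) = t(0) = 3, t(s(2)) = t(5) = 0, t(s(3)) = t(2) = 1, t(s(4)) = t(7) = 7, t(s(5)) = t(3) = 2, t(s(6)) = t(6) = 5, t(s(7)) = t(8) = 4, t(s(8)) = t(1) = 6.
Hence st = [8 3 0 1 7 2 5 4 6].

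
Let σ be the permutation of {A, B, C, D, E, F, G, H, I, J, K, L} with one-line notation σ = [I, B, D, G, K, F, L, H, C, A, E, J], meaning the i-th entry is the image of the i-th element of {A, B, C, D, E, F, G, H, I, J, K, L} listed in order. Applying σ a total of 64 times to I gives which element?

C

Tracing I → C → … returns to I after 7 steps, so I lies in a 7-cycle (A, I, C, D, G, L, J).
Since the cycle has length 7, σ^64 acts on it the same as σ^1 (64 mod 7 = 1).
Stepping 1 place around the cycle: I → C.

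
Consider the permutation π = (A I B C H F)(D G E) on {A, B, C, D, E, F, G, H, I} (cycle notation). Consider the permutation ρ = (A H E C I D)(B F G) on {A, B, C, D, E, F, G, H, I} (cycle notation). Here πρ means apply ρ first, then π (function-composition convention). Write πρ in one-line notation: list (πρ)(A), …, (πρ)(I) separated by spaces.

F A B I H E C D G

(πρ)(x) = π(ρ(x)). Computing each image: π(ρ(A)) = π(H) = F, π(ρ(B)) = π(F) = A, π(ρ(C)) = π(I) = B, π(ρ(D)) = π(A) = I, π(ρ(E)) = π(C) = H, π(ρ(F)) = π(G) = E, π(ρ(G)) = π(B) = C, π(ρ(H)) = π(E) = D, π(ρ(I)) = π(D) = G.
Hence πρ = [F A B I H E C D G].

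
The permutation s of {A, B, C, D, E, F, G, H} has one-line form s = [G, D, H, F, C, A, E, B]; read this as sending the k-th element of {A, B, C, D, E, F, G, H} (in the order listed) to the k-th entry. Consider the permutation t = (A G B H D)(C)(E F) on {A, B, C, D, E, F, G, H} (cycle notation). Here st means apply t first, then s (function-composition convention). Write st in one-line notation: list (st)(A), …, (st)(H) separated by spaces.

Chase each element through t then s: A → G → E; B → H → B; C → C → H; D → A → G; E → F → A; F → E → C; G → B → D; H → D → F.
So st in one-line form is E B H G A C D F.

E B H G A C D F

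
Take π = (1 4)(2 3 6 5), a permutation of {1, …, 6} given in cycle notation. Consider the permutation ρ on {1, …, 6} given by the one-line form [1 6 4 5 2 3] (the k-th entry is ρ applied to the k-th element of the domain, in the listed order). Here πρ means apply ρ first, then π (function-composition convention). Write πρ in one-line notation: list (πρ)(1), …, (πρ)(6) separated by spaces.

(πρ)(x) = π(ρ(x)). Computing each image: π(ρ(1)) = π(1) = 4, π(ρ(2)) = π(6) = 5, π(ρ(3)) = π(4) = 1, π(ρ(4)) = π(5) = 2, π(ρ(5)) = π(2) = 3, π(ρ(6)) = π(3) = 6.
Hence πρ = [4 5 1 2 3 6].

4 5 1 2 3 6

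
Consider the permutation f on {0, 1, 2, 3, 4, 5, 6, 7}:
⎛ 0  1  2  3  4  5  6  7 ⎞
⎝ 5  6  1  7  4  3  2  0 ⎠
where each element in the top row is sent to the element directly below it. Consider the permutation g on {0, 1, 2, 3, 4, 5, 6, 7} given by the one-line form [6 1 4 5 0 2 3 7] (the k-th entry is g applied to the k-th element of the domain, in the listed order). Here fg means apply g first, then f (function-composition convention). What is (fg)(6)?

g(6) = 3, then f(3) = 7; composing gives (fg)(6) = 7.

7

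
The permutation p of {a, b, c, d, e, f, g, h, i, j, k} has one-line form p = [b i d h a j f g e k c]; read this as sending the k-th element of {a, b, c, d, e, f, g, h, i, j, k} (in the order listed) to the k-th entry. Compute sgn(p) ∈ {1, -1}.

In disjoint-cycle form the cycle lengths are 7, 4.
A cycle is odd iff its length is even; p has 1 even-length cycle, so sgn(p) = (−1)^1 and p is odd.

-1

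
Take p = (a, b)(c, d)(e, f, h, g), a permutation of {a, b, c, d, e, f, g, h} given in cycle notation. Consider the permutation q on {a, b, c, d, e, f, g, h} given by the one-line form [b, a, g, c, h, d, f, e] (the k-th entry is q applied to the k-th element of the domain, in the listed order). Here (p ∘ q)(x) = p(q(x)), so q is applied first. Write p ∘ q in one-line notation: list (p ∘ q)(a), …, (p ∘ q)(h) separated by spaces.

a b e d g c h f

Chase each element through q then p: a → b → a; b → a → b; c → g → e; d → c → d; e → h → g; f → d → c; g → f → h; h → e → f.
So p ∘ q in one-line form is a b e d g c h f.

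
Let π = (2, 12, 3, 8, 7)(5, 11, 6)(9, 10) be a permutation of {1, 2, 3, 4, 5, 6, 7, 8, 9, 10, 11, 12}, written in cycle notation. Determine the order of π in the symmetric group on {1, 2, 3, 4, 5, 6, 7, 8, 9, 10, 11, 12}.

30

The cycle type of π is (5, 3, 2, 1, 1).
Since disjoint cycles commute, ord(π) = lcm(5, 3, 2) = 30.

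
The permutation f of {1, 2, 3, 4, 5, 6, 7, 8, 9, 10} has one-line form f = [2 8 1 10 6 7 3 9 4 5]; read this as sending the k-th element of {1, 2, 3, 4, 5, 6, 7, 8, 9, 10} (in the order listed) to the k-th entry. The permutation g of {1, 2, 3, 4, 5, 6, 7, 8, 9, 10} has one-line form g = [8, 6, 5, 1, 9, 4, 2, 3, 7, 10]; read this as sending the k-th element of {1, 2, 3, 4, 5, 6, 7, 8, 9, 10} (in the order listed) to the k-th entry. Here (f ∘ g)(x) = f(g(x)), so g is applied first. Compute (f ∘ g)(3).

6

(f ∘ g)(3) = f(g(3)). g(3) = 5, then f(5) = 6. So (f ∘ g)(3) = 6.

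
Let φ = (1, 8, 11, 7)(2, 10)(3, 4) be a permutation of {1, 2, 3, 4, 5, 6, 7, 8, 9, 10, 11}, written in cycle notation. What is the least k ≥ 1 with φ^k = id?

The disjoint cycles have lengths 4, 2, 2, 1, 1, 1.
Since disjoint cycles commute, ord(φ) = lcm(4, 2, 2) = 4.

4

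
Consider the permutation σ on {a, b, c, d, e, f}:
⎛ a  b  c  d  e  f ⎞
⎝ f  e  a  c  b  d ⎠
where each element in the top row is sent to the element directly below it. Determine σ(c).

The entry below c in the array is a, so σ(c) = a.

a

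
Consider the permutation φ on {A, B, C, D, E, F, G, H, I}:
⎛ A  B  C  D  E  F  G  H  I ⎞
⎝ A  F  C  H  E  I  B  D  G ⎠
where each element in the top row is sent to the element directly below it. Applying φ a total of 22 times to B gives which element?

Tracing B → F → … returns to B after 4 steps, so B lies in a 4-cycle (B, F, I, G).
On a 4-cycle, φ^4 is the identity, so φ^22 = φ^2 there (22 ≡ 2 mod 4).
Stepping 2 places around the cycle: B → F → I.

I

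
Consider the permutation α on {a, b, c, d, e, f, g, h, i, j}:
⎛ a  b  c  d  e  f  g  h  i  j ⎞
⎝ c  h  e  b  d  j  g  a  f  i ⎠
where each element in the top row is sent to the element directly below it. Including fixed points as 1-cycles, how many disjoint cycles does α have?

3

The cycle decomposition is (a c e d b h)(f j i)(g), which has 3 cycles (counting 1-cycles).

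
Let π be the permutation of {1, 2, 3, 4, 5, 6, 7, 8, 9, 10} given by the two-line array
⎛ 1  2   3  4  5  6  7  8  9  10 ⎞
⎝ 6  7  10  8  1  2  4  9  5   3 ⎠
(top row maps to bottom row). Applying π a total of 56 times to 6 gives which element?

6

Tracing 6 → 2 → … returns to 6 after 8 steps, so 6 lies in an 8-cycle (1 6 2 7 4 8 9 5).
Since the cycle has length 8, π^56 acts on it the same as π^0 (56 mod 8 = 0).
So π^56(6) = 6.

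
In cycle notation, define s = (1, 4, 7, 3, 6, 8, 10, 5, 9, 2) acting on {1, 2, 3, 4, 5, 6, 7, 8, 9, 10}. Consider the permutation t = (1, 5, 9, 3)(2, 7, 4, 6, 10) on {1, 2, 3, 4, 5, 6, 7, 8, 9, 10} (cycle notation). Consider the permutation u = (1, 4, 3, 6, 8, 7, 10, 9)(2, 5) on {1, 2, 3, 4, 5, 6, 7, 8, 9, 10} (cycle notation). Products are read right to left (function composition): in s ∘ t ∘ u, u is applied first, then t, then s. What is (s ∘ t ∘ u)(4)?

4

(s ∘ t ∘ u)(4) = s(t(u(4))). u(4) = 3, then t(3) = 1, then s(1) = 4, so the result is 4.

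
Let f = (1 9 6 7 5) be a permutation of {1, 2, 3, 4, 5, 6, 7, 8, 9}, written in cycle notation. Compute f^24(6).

9

6 lies in the 5-cycle (1 9 6 7 5).
On a 5-cycle, f^5 is the identity, so f^24 = f^4 there (24 ≡ 4 mod 5).
Advancing 4 steps from 6: 6 → 7 → 5 → 1 → 9.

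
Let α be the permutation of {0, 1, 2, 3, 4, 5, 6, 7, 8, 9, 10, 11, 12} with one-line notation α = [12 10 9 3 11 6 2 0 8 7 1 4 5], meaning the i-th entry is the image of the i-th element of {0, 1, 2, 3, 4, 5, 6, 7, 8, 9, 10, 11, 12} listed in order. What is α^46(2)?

Tracing 2 → 9 → … returns to 2 after 7 steps, so 2 lies in a 7-cycle (0 12 5 6 2 9 7).
On a 7-cycle, α^7 is the identity, so α^46 = α^4 there (46 ≡ 4 mod 7).
Stepping 4 places around the cycle: 2 → 9 → 7 → 0 → 12.

12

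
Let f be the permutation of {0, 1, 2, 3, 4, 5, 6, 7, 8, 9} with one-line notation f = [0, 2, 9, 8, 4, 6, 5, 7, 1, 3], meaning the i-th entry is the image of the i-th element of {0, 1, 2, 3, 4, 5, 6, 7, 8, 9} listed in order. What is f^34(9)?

Tracing 9 → 3 → … returns to 9 after 5 steps, so 9 lies in a 5-cycle (1 2 9 3 8).
Since the cycle has length 5, f^34 acts on it the same as f^4 (34 mod 5 = 4).
Advancing 4 steps from 9: 9 → 3 → 8 → 1 → 2.

2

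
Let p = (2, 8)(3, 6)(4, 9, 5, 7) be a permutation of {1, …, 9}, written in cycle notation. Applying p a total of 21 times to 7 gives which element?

4

7 lies in the 4-cycle (4, 9, 5, 7).
On a 4-cycle, p^4 is the identity, so p^21 = p^1 there (21 ≡ 1 mod 4).
Stepping 1 place around the cycle: 7 → 4.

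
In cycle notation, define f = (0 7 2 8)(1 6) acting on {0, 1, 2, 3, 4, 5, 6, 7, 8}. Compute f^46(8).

7

8 lies in the 4-cycle (0 7 2 8).
Powers repeat with period 4 on this cycle, and 46 mod 4 = 2, so f^46(8) = f^2(8).
Advancing 2 steps from 8: 8 → 0 → 7.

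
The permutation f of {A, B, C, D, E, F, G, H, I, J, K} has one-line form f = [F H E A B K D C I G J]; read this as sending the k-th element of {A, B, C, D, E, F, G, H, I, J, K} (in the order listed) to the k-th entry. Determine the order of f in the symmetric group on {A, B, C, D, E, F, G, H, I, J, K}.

12

The disjoint-cycle form of f has cycle lengths 6, 4, 1.
The order is lcm(6, 4) = 12.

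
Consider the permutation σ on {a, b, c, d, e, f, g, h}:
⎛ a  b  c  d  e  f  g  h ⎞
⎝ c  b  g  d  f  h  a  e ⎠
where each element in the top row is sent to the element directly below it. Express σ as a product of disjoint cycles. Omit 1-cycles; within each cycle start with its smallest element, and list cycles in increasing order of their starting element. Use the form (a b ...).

Iterating σ from a gives a → c → g → a; that is the 3-cycle (a c g).
Repeating from the next unused element and collecting all non-trivial cycles gives (a c g)(e f h).

(a c g)(e f h)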